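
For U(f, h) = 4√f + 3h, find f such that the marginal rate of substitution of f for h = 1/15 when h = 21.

MU_f = 4/(2√f), MU_h = 3.
MRS = 4/(2√f) ÷ 3.
MRS depends only on f: (2/3)/√f = 1/15 ⇒ √f = (2/3)/(1/15) = 10 ⇒ f = 100.

f = 100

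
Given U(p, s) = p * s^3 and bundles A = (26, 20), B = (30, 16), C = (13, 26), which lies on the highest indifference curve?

Evaluate utility at each bundle:
U(A) = 208000.
U(B) = 122880.
U(C) = 228488.
Highest utility is C, so C ≻ A ≻ B.

Bundle C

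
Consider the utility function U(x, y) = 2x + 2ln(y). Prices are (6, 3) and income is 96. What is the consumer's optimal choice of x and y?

x* = 15, y* = 2

MU_x = 2, MU_y = 2/y.
MRS = 2 ÷ (2/y).
Tangency: set MRS = p_x/p_y = 6/3 = 2.
MRS depends only on y: y = 2 ⇒ y* = 2.
From the budget, 6·x = 96 − 3·2 = 90, so x* = 15.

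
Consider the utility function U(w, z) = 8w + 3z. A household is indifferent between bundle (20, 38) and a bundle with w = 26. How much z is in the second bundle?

z = 22

U(20, 38) = 274.
Set U(26, z) = 274 and solve.
8·26 + 3z = 274 ⇒ 3z = 66 ⇒ z = 22.
Check: U(26, 22) = 274.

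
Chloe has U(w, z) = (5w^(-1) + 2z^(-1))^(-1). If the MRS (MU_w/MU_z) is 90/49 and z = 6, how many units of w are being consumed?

For CES with ρ = -1, MRS = (5/2)·(z/w)^2.
Setting (5/2)·(6/w)^2 = 90/49 gives (6/w)^2 = 36/49, so 6/w = 6/7 and w = 7.

w = 7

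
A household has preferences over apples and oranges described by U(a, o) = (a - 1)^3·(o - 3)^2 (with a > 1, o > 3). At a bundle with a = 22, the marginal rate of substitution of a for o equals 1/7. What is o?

MU_a = 3·(a−1)^2·(o−3)^2, MU_o = 2·(a−1)^3·(o−3).
MRS = (3/2)·(o−3)/(a−1).
Substitute a = 22: MRS = (o − 3)/14. Setting this equal to 1/7 gives o − 3 = (1/7)·14 = 2, so o = 5.

o = 5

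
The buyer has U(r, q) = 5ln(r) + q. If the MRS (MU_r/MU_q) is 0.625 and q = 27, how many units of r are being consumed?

r = 8

MU_r = 5/r, MU_q = 1.
MRS = 5/r ÷ 1.
MRS depends only on r: 5/r = 0.625 ⇒ r = 5/0.625 = 8.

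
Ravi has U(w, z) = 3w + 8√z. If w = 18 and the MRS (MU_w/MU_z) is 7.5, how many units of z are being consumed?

MU_w = 3, MU_z = 8/(2√z).
MRS = 3 ÷ (8/(2√z)).
MRS depends only on z: 0.75·√z = 7.5 ⇒ √z = 7.5/0.75 = 10 ⇒ z = 100.

z = 100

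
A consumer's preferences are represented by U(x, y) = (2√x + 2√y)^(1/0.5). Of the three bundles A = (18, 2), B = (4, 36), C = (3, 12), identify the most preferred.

Bundle B

Evaluate utility at each bundle:
U(A) = 128.000.
U(B) = 256.000.
U(C) = 108.000.
Highest utility is B, so B ≻ A ≻ C.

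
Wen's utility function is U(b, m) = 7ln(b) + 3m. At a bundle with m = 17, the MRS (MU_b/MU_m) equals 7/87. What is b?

MU_b = 7/b, MU_m = 3.
MRS = 7/b ÷ 3.
MRS depends only on b: (7/3)/b = 7/87 ⇒ b = (7/3)/(7/87) = 29.

b = 29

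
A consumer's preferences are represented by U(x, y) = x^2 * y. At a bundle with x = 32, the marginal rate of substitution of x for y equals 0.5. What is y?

MU_x = 2·x·y and MU_y = x^2.
MRS = MU_x/MU_y = (2/1)·y/x.
Substitute x = 32: MRS = y/16. Setting y/16 = 0.5 gives y = 0.5·16 = 8.

y = 8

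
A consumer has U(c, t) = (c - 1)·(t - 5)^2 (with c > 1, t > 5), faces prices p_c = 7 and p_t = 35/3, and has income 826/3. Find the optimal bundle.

MU_c = (t−5)^2, MU_t = 2·(c−1)·(t−5).
MRS = (1/2)·(t−5)/(c−1).
Tangency: set MRS = p_c/p_t = 7/(35/3) = 0.6.
So (1/2)·(t − 5)/(c − 1) = 0.6, i.e. (t − 5) = 1.2·(c − 1).
Rewrite the budget in excess-of-subsistence terms: 7·(c − 1) + (35/3)·(t − 5) = 826/3 − 7·1 − (35/3)·5 = 210.
Substituting, 21·(c − 1) = 210, so c − 1 = 10 and c* = 11.
Then t − 5 = 1.2·10 = 12, so t* = 17.

c* = 11, t* = 17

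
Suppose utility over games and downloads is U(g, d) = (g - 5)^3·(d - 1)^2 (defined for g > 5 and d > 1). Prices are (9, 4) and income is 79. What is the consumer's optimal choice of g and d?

MU_g = 3·(g−5)^2·(d−1)^2, MU_d = 2·(g−5)^3·(d−1).
MRS = (3/2)·(d−1)/(g−5).
Tangency: set MRS = p_g/p_d = 9/4 = 2.25.
So (3/2)·(d − 1)/(g − 5) = 2.25, i.e. (d − 1) = 1.5·(g − 5).
Rewrite the budget in excess-of-subsistence terms: 9·(g − 5) + 4·(d − 1) = 79 − 9·5 − 4·1 = 30.
Substituting, 15·(g − 5) = 30, so g − 5 = 2 and g* = 7.
Then d − 1 = 1.5·2 = 3, so d* = 4.

g* = 7, d* = 4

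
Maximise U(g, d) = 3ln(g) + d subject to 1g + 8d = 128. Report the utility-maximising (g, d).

MU_g = 3/g, MU_d = 1.
MRS = 3/g ÷ 1.
Tangency: set MRS = p_g/p_d = 1/8 = 0.125.
MRS depends only on g: 3/g = 0.125 ⇒ g* = 3/0.125 = 24.
From the budget, 8·d = 128 − 1·24 = 104, so d* = 13.

g* = 24, d* = 13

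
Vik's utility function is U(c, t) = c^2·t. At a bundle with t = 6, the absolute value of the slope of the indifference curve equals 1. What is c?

c = 12

MU_c = 2·c·t and MU_t = c^2.
MRS = MU_c/MU_t = (2/1)·t/c.
Substitute t = 6: MRS = 12/c. Setting 12/c = 1 gives c = 12/1 = 12.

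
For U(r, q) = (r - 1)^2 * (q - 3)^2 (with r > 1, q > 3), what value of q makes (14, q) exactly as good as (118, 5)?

U(118, 5) = 54756.
Set U(14, q) = 54756 and solve.
With r = 14: (14 − 1)^2 = 169, so (q − 3)^2 = 54756/169 = 324.
Taking the square root (with q > 3): q − 3 = 18, so q = 21.
Check: U(14, 21) = 54756.

q = 21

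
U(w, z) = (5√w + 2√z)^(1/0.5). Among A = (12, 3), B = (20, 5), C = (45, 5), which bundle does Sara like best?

Bundle C

Evaluate utility at each bundle:
U(A) = 432.000.
U(B) = 720.000.
U(C) = 1445.000.
Highest utility is C, so C ≻ B ≻ A.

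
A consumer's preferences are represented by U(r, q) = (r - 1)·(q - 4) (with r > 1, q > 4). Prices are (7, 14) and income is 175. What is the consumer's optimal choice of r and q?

r* = 9, q* = 8

MU_r = (q−4), MU_q = (r−1).
MRS = (q−4)/(r−1).
Tangency: set MRS = p_r/p_q = 7/14 = 0.5.
So (q − 4)/(r − 1) = 0.5, i.e. (q − 4) = 0.5·(r − 1).
Rewrite the budget in excess-of-subsistence terms: 7·(r − 1) + 14·(q − 4) = 175 − 7·1 − 14·4 = 112.
Substituting, 14·(r − 1) = 112, so r − 1 = 8 and r* = 9.
Then q − 4 = 0.5·8 = 4, so q* = 8.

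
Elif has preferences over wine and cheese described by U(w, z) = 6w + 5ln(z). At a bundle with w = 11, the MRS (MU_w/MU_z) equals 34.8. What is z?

MU_w = 6, MU_z = 5/z.
MRS = 6 ÷ (5/z).
MRS depends only on z: 1.2·z = 34.8 ⇒ z = 34.8/1.2 = 29.

z = 29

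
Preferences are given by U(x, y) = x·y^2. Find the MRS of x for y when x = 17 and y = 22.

MU_x = y^2 and MU_y = 2·x·y.
MRS = MU_x/MU_y = (1/2)·y/x.
At (17, 22): MRS = 11/17.
The indifference curve has slope −11/17 at this bundle.

MRS = 11/17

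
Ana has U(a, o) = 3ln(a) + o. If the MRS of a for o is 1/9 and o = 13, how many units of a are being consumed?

MU_a = 3/a, MU_o = 1.
MRS = 3/a ÷ 1.
MRS depends only on a: 3/a = 1/9 ⇒ a = 3/(1/9) = 27.

a = 27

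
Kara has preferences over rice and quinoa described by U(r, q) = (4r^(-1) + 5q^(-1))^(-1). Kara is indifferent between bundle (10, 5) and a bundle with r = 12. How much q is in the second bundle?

q = 75/16

U depends on (r, q) only through S = 4r^(-1) + 5q^(-1), so equal utility means equal S. At (10, 5): S = 1.4.
With r = 12: 4·12^(-1) = 1/3, so 5q^(-1) = 1.4 − 1/3 = 16/15, i.e. q^(-1) = 16/75.
Hence q = 1/(16/75) = 75/16.
Check: U(12, 75/16) = 0.7143.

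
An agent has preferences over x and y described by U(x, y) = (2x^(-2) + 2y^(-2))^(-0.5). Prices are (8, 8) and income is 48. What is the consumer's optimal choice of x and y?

x* = 3, y* = 3

For CES with ρ = -2, MRS = (y/x)^3.
Tangency: set MRS = p_x/p_y = 8/8 = 1.
So (y/x)^3 = 1; taking the cube root, y/x = 1, i.e. y = x.
Substitute into the budget 8·x + 8·y = 48: 16·x = 48, so x* = 3 and y* = 3.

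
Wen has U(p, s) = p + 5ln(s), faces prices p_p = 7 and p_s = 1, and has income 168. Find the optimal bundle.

MU_p = 1, MU_s = 5/s.
MRS = 1 ÷ (5/s).
Tangency: set MRS = p_p/p_s = 7/1 = 7.
MRS depends only on s: 0.2·s = 7 ⇒ s* = 7/0.2 = 35.
From the budget, 7·p = 168 − 1·35 = 133, so p* = 19.

p* = 19, s* = 35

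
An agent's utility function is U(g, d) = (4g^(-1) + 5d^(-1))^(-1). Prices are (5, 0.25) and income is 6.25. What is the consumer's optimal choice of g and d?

g* = 1, d* = 5

For CES with ρ = -1, MRS = (4/5)·(d/g)^2.
Tangency: set MRS = p_g/p_d = 5/0.25 = 20.
So (d/g)^2 = 25; taking the square root, d/g = 5, i.e. d = 5·g.
Substitute into the budget 5·g + 0.25·d = 6.25: 6.25·g = 6.25, so g* = 1 and d* = 5·1 = 5.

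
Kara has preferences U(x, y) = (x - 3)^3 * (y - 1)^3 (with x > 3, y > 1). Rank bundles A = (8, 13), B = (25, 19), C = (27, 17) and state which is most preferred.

Bundle B

Evaluate utility at each bundle:
U(A) = 216000.
U(B) = 62099136.
U(C) = 56623104.
Highest utility is B, so B ≻ C ≻ A.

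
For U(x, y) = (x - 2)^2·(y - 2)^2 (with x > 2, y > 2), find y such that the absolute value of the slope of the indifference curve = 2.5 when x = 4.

y = 7

MU_x = 2·(x−2)·(y−2)^2, MU_y = 2·(x−2)^2·(y−2).
MRS = (y−2)/(x−2).
Substitute x = 4: MRS = (y − 2)/2. Setting this equal to 2.5 gives y − 2 = 2.5·2 = 5, so y = 7.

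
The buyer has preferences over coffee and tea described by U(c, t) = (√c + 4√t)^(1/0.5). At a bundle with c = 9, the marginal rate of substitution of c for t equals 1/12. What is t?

t = 1

For CES with ρ = 0.5, MRS = (1/4)·√(t/c).
Setting (1/4)·√(t/9) = 1/12 gives √(t/9) = 1/3, so t/9 = 1/9 and t = 1.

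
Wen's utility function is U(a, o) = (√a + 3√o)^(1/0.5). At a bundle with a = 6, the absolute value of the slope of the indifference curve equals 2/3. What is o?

For CES with ρ = 0.5, MRS = (1/3)·√(o/a).
Setting (1/3)·√(o/6) = 2/3 gives √(o/6) = 2, so o/6 = 4 and o = 24.

o = 24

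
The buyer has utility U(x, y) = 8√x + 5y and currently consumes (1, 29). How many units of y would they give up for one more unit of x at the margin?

MRS = 0.8

MU_x = 8/(2√x), MU_y = 5.
MRS = 8/(2√x) ÷ 5.
At (1, 29): MRS = 0.8.
That is, one extra unit of x is worth 0.8 units of y at the margin.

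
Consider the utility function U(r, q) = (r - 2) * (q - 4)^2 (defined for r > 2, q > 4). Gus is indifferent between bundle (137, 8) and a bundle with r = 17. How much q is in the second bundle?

U(137, 8) = 2160.
Set U(17, q) = 2160 and solve.
With r = 17: (17 − 2) = 15, so (q − 4)^2 = 2160/15 = 144.
Taking the square root (with q > 4): q − 4 = 12, so q = 16.
Check: U(17, 16) = 2160.

q = 16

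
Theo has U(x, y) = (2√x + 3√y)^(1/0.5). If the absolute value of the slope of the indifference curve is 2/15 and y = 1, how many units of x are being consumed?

For CES with ρ = 0.5, MRS = (2/3)·√(y/x).
Setting (2/3)·√(1/x) = 2/15 gives √(1/x) = 0.2, so 1/x = 1/25 and x = 25.

x = 25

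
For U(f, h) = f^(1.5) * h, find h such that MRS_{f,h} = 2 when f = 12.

h = 16

MU_f = 1.5·√f·h and MU_h = f^(1.5).
MRS = MU_f/MU_h = (1.5)·h/f.
Substitute f = 12: MRS = h/8. Setting h/8 = 2 gives h = 2·8 = 16.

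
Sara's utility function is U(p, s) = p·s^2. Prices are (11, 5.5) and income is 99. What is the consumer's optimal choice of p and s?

p* = 3, s* = 12

MU_p = s^2 and MU_s = 2·p·s.
MRS = MU_p/MU_s = (1/2)·s/p.
Tangency: set MRS = p_p/p_s = 11/5.5 = 2.
So (1/2)·s/p = 2, i.e. s = 4·p.
Substitute into the budget 11·p + 5.5·s = 99: 33·p = 99, so p* = 3.
Then s* = 4·3 = 12.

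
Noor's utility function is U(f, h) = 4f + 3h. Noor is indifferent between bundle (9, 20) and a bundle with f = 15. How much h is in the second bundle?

h = 12

U(9, 20) = 96.
Set U(15, h) = 96 and solve.
4·15 + 3h = 96 ⇒ 3h = 36 ⇒ h = 12.
Check: U(15, 12) = 96.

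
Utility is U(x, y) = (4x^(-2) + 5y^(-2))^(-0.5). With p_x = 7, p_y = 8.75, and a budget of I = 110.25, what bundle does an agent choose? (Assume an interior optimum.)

x* = 7, y* = 7

For CES with ρ = -2, MRS = (4/5)·(y/x)^3.
Tangency: set MRS = p_x/p_y = 7/8.75 = 0.8.
So (y/x)^3 = 1; taking the cube root, y/x = 1, i.e. y = x.
Substitute into the budget 7·x + 8.75·y = 110.25: 15.75·x = 110.25, so x* = 7 and y* = 7.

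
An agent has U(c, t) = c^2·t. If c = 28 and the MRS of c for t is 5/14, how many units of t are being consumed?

MU_c = 2·c·t and MU_t = c^2.
MRS = MU_c/MU_t = (2/1)·t/c.
Substitute c = 28: MRS = t/14. Setting t/14 = 5/14 gives t = (5/14)·14 = 5.

t = 5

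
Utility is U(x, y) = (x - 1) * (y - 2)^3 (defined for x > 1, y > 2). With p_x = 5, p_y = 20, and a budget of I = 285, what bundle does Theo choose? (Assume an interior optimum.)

x* = 13, y* = 11

MU_x = (y−2)^3, MU_y = 3·(x−1)·(y−2)^2.
MRS = (1/3)·(y−2)/(x−1).
Tangency: set MRS = p_x/p_y = 5/20 = 0.25.
So (1/3)·(y − 2)/(x − 1) = 0.25, i.e. (y − 2) = 0.75·(x − 1).
Rewrite the budget in excess-of-subsistence terms: 5·(x − 1) + 20·(y − 2) = 285 − 5·1 − 20·2 = 240.
Substituting, 20·(x − 1) = 240, so x − 1 = 12 and x* = 13.
Then y − 2 = 0.75·12 = 9, so y* = 11.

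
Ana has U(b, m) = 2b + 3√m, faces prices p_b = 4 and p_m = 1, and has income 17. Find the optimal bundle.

MU_b = 2, MU_m = 3/(2√m).
MRS = 2 ÷ (3/(2√m)).
Tangency: set MRS = p_b/p_m = 4/1 = 4.
MRS depends only on m: (4/3)·√m = 4 ⇒ √m = 4/(4/3) = 3 ⇒ m* = 9.
From the budget, 4·b = 17 − 1·9 = 8, so b* = 2.

b* = 2, m* = 9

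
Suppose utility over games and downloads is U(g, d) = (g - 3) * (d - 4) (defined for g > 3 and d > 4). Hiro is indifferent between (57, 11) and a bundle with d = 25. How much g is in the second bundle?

U(57, 11) = 378.
Set U(g, 25) = 378 and solve.
With d = 25: (25 − 4) = 21, so (g − 3) = 378/21 = 18.
So g = 3 + 18 = 21.
Check: U(21, 25) = 378.

g = 21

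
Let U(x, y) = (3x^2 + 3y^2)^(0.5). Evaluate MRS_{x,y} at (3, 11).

For CES with ρ = 2, MRS = (y/x)^(-1).
At (3, 11): MRS = 3/11.
So at (3, 11) the consumer would give up 3/11 units of y for one more unit of x.

MRS = 3/11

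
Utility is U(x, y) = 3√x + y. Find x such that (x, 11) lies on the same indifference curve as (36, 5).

x = 16

U(36, 5) = 23.
Set U(x, 11) = 23 and solve.
With y = 11: 3√x = 23 − 11 = 12, so √x = 4 and x = 16.
Check: U(16, 11) = 23.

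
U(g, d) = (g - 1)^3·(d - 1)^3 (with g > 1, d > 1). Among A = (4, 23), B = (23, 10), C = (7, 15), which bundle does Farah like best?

Evaluate utility at each bundle:
U(A) = 287496.
U(B) = 7762392.
U(C) = 592704.
Highest utility is B, so B ≻ C ≻ A.

Bundle B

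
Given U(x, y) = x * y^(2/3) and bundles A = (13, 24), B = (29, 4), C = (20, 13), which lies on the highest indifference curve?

Evaluate utility at each bundle:
U(A) = 108.164.
U(B) = 73.075.
U(C) = 110.575.
Highest utility is C, so C ≻ A ≻ B.

Bundle C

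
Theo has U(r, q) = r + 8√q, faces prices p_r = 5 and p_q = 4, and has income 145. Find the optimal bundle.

MU_r = 1, MU_q = 8/(2√q).
MRS = 1 ÷ (8/(2√q)).
Tangency: set MRS = p_r/p_q = 5/4 = 1.25.
MRS depends only on q: 0.25·√q = 1.25 ⇒ √q = 1.25/0.25 = 5 ⇒ q* = 25.
From the budget, 5·r = 145 − 4·25 = 45, so r* = 9.

r* = 9, q* = 25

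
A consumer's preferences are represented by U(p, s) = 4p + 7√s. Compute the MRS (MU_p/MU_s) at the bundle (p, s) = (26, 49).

MRS = 8

MU_p = 4, MU_s = 7/(2√s).
MRS = 4 ÷ (7/(2√s)).
At (26, 49): MRS = 8.
So at (26, 49) the consumer would give up 8 units of s for one more unit of p.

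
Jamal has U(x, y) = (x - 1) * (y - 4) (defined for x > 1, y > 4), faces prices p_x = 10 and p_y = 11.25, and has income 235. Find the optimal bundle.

x* = 10, y* = 12

MU_x = (y−4), MU_y = (x−1).
MRS = (y−4)/(x−1).
Tangency: set MRS = p_x/p_y = 10/11.25 = 8/9.
So (y − 4)/(x − 1) = 8/9, i.e. (y − 4) = (8/9)·(x − 1).
Rewrite the budget in excess-of-subsistence terms: 10·(x − 1) + 11.25·(y − 4) = 235 − 10·1 − 11.25·4 = 180.
Substituting, 20·(x − 1) = 180, so x − 1 = 9 and x* = 10.
Then y − 4 = (8/9)·9 = 8, so y* = 12.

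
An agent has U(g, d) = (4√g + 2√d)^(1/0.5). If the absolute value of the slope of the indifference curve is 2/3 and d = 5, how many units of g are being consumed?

For CES with ρ = 0.5, MRS = (4/2)·√(d/g).
Setting (4/2)·√(5/g) = 2/3 gives √(5/g) = 1/3, so 5/g = 1/9 and g = 45.

g = 45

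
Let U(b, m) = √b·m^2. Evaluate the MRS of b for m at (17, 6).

MU_b = 0.5·b^(-0.5)·m^2 and MU_m = 2·√b·m.
MRS = MU_b/MU_m = (0.25)·m/b.
At (17, 6): MRS = 3/34.
So at (17, 6) the consumer would give up 3/34 units of m for one more unit of b.

MRS = 3/34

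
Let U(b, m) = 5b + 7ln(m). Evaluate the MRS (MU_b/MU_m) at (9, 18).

MRS = 90/7

MU_b = 5, MU_m = 7/m.
MRS = 5 ÷ (7/m).
At (9, 18): MRS = 90/7.
That is, one extra unit of b is worth 90/7 units of m at the margin.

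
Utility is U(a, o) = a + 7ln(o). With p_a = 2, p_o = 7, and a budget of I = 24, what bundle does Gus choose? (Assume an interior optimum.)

MU_a = 1, MU_o = 7/o.
MRS = 1 ÷ (7/o).
Tangency: set MRS = p_a/p_o = 2/7.
MRS depends only on o: (1/7)·o = 2/7 ⇒ o* = (2/7)/(1/7) = 2.
From the budget, 2·a = 24 − 7·2 = 10, so a* = 5.

a* = 5, o* = 2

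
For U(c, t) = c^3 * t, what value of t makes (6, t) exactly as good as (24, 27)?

U(24, 27) = 373248.
Set U(6, t) = 373248 and solve.
With c = 6: 6^3 = 216, so t = 373248/216 = 1728.
Check: U(6, 1728) = 373248.

t = 1728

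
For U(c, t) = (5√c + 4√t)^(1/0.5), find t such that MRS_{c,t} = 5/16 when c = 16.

For CES with ρ = 0.5, MRS = (5/4)·√(t/c).
Setting (5/4)·√(t/16) = 5/16 gives √(t/16) = 0.25, so t/16 = 1/16 and t = 1.

t = 1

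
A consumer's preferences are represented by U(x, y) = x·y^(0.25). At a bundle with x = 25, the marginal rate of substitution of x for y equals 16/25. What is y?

MU_x = y^(0.25) and MU_y = 0.25·x·y^(-0.75).
MRS = MU_x/MU_y = (4)·y/x.
Substitute x = 25: MRS = y/6.25. Setting y/6.25 = 16/25 gives y = (16/25)·6.25 = 4.

y = 4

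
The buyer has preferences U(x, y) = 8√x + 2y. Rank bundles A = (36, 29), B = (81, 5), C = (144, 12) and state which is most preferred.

Evaluate utility at each bundle:
U(A) = 106.000.
U(B) = 82.000.
U(C) = 120.000.
Highest utility is C, so C ≻ A ≻ B.

Bundle C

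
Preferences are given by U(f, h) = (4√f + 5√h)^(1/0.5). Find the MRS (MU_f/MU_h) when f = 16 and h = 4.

MRS = 0.4

For CES with ρ = 0.5, MRS = (4/5)·√(h/f).
At (16, 4): MRS = 0.4.
So at (16, 4) the consumer would give up 0.4 units of h for one more unit of f.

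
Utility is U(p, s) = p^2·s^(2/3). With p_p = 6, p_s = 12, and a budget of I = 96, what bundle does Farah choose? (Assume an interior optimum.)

p* = 12, s* = 2

MU_p = 2·p·s^(2/3) and MU_s = 2/3·p^2·s^(-1/3).
MRS = MU_p/MU_s = (3)·s/p.
Tangency: set MRS = p_p/p_s = 6/12 = 0.5.
So (3)·s/p = 0.5, i.e. s = (1/6)·p.
Substitute into the budget 6·p + 12·s = 96: 8·p = 96, so p* = 12.
Then s* = (1/6)·12 = 2.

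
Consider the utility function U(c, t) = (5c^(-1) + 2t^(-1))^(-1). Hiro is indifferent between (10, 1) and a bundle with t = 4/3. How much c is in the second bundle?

c = 5

U depends on (c, t) only through S = 5c^(-1) + 2t^(-1), so equal utility means equal S. At (10, 1): S = 2.5.
With t = 4/3: 2·(4/3)^(-1) = 1.5, so 5c^(-1) = 2.5 − 1.5 = 1, i.e. c^(-1) = 0.2.
Hence c = 1/0.2 = 5.
Check: U(5, 4/3) = 0.4.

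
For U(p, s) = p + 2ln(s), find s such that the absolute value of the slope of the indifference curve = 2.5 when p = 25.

s = 5

MU_p = 1, MU_s = 2/s.
MRS = 1 ÷ (2/s).
MRS depends only on s: 0.5·s = 2.5 ⇒ s = 2.5/0.5 = 5.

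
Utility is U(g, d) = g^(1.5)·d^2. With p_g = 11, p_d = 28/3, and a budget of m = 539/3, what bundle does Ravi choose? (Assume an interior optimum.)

g* = 7, d* = 11

MU_g = 1.5·√g·d^2 and MU_d = 2·g^(1.5)·d.
MRS = MU_g/MU_d = (0.75)·d/g.
Tangency: set MRS = p_g/p_d = 11/(28/3) = 33/28.
So (0.75)·d/g = 33/28, i.e. d = (11/7)·g.
Substitute into the budget 11·g + (28/3)·d = 539/3: (77/3)·g = 539/3, so g* = 7.
Then d* = (11/7)·7 = 11.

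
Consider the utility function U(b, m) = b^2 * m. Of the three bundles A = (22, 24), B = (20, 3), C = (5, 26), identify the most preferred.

Evaluate utility at each bundle:
U(A) = 11616.
U(B) = 1200.
U(C) = 650.
Highest utility is A, so A ≻ B ≻ C.

Bundle A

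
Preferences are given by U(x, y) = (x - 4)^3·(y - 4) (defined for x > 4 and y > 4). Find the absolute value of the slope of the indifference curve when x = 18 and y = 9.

MU_x = 3·(x−4)^2·(y−4), MU_y = (x−4)^3.
MRS = (3/1)·(y−4)/(x−4).
At (18, 9): MRS = 15/14.
So at (18, 9) the consumer would give up 15/14 units of y for one more unit of x.

MRS = 15/14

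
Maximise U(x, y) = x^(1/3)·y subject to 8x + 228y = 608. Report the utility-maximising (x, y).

MU_x = 1/3·x^(-2/3)·y and MU_y = x^(1/3).
MRS = MU_x/MU_y = (1/3)·y/x.
Tangency: set MRS = p_x/p_y = 8/228 = 2/57.
So (1/3)·y/x = 2/57, i.e. y = (2/19)·x.
Substitute into the budget 8·x + 228·y = 608: 32·x = 608, so x* = 19.
Then y* = (2/19)·19 = 2.

x* = 19, y* = 2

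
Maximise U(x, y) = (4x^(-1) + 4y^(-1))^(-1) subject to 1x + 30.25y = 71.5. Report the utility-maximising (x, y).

x* = 11, y* = 2

For CES with ρ = -1, MRS = (y/x)^2.
Tangency: set MRS = p_x/p_y = 1/30.25 = 4/121.
So (y/x)^2 = 4/121; taking the square root, y/x = 2/11, i.e. y = (2/11)·x.
Substitute into the budget 1·x + 30.25·y = 71.5: 6.5·x = 71.5, so x* = 11 and y* = (2/11)·11 = 2.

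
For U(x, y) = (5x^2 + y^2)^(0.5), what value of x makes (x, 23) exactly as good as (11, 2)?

U depends on (x, y) only through S = 5x^2 + y^2, so equal utility means equal S. At (11, 2): S = 609.
With y = 23: 23^2 = 529, so 5x^2 = 609 − 529 = 80, i.e. x^2 = 16.
Hence x = √16 = 4.
Check: U(4, 23) = 24.6779.

x = 4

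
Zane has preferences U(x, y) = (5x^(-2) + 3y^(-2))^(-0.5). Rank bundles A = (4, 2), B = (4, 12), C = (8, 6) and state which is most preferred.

Evaluate utility at each bundle:
U(A) = 0.970.
U(B) = 1.732.
U(C) = 2.489.
Highest utility is C, so C ≻ B ≻ A.

Bundle C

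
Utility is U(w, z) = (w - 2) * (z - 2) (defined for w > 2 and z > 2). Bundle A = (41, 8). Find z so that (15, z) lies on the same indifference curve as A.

U(41, 8) = 234.
Set U(15, z) = 234 and solve.
With w = 15: (15 − 2) = 13, so (z − 2) = 234/13 = 18.
So z = 2 + 18 = 20.
Check: U(15, 20) = 234.

z = 20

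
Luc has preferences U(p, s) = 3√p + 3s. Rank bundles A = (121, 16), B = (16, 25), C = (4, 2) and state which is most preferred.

Evaluate utility at each bundle:
U(A) = 81.000.
U(B) = 87.000.
U(C) = 12.000.
Highest utility is B, so B ≻ A ≻ C.

Bundle B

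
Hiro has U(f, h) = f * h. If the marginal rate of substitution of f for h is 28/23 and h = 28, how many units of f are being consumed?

f = 23

MU_f = h and MU_h = f.
MRS = MU_f/MU_h = h/f.
Substitute h = 28: MRS = 28/f. Setting 28/f = 28/23 gives f = 28/(28/23) = 23.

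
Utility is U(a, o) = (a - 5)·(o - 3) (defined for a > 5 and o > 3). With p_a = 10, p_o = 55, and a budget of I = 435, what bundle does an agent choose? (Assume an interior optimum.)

MU_a = (o−3), MU_o = (a−5).
MRS = (o−3)/(a−5).
Tangency: set MRS = p_a/p_o = 10/55 = 2/11.
So (o − 3)/(a − 5) = 2/11, i.e. (o − 3) = (2/11)·(a − 5).
Rewrite the budget in excess-of-subsistence terms: 10·(a − 5) + 55·(o − 3) = 435 − 10·5 − 55·3 = 220.
Substituting, 20·(a − 5) = 220, so a − 5 = 11 and a* = 16.
Then o − 3 = (2/11)·11 = 2, so o* = 5.

a* = 16, o* = 5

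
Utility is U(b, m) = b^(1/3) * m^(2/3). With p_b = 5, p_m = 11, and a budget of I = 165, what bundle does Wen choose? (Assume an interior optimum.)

MU_b = 1/3·b^(-2/3)·m^(2/3) and MU_m = 2/3·b^(1/3)·m^(-1/3).
MRS = MU_b/MU_m = (0.5)·m/b.
Tangency: set MRS = p_b/p_m = 5/11.
So (0.5)·m/b = 5/11, i.e. m = (10/11)·b.
Substitute into the budget 5·b + 11·m = 165: 15·b = 165, so b* = 11.
Then m* = (10/11)·11 = 10.

b* = 11, m* = 10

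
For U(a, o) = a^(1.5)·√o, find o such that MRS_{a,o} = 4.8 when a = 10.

o = 16

MU_a = 1.5·√a·√o and MU_o = 0.5·a^(1.5)·o^(-0.5).
MRS = MU_a/MU_o = (3)·o/a.
Substitute a = 10: MRS = o/(10/3). Setting o/(10/3) = 4.8 gives o = 4.8·(10/3) = 16.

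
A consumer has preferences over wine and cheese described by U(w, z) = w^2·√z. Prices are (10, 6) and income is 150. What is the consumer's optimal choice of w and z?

w* = 12, z* = 5

MU_w = 2·w·√z and MU_z = 0.5·w^2·z^(-0.5).
MRS = MU_w/MU_z = (4)·z/w.
Tangency: set MRS = p_w/p_z = 10/6 = 5/3.
So (4)·z/w = 5/3, i.e. z = (5/12)·w.
Substitute into the budget 10·w + 6·z = 150: 12.5·w = 150, so w* = 12.
Then z* = (5/12)·12 = 5.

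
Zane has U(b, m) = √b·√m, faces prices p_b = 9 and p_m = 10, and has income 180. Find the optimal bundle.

MU_b = 0.5·b^(-0.5)·√m and MU_m = 0.5·√b·m^(-0.5).
MRS = MU_b/MU_m = m/b.
Tangency: set MRS = p_b/p_m = 9/10 = 0.9.
So m/b = 0.9, i.e. m = 0.9·b.
Substitute into the budget 9·b + 10·m = 180: 18·b = 180, so b* = 10.
Then m* = 0.9·10 = 9.

b* = 10, m* = 9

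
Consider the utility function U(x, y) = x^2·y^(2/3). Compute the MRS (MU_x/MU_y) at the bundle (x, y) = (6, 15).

MU_x = 2·x·y^(2/3) and MU_y = 2/3·x^2·y^(-1/3).
MRS = MU_x/MU_y = (3)·y/x.
At (6, 15): MRS = 7.5.
So at (6, 15) the consumer would give up 7.5 units of y for one more unit of x.

MRS = 7.5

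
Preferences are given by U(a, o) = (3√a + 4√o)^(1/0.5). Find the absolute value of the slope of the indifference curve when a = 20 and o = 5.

For CES with ρ = 0.5, MRS = (3/4)·√(o/a).
At (20, 5): MRS = 0.375.
That is, one extra unit of a is worth 0.375 units of o at the margin.

MRS = 0.375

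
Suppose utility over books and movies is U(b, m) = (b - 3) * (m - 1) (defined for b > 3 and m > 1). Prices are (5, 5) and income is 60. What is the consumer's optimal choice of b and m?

MU_b = (m−1), MU_m = (b−3).
MRS = (m−1)/(b−3).
Tangency: set MRS = p_b/p_m = 5/5 = 1.
So (m − 1)/(b − 3) = 1, i.e. (m − 1) = (b − 3).
Rewrite the budget in excess-of-subsistence terms: 5·(b − 3) + 5·(m − 1) = 60 − 5·3 − 5·1 = 40.
Substituting, 10·(b − 3) = 40, so b − 3 = 4 and b* = 7.
Then m − 1 = 4, so m* = 5.

b* = 7, m* = 5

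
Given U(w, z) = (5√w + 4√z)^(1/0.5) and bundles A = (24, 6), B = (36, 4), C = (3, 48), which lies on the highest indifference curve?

Evaluate utility at each bundle:
U(A) = 1176.000.
U(B) = 1444.000.
U(C) = 1323.000.
Highest utility is B, so B ≻ C ≻ A.

Bundle B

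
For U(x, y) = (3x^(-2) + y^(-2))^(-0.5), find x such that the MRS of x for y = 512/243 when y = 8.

For CES with ρ = -2, MRS = (3/1)·(y/x)^3.
Setting (3/1)·(8/x)^3 = 512/243 gives (8/x)^3 = 512/729, so 8/x = 8/9 and x = 9.

x = 9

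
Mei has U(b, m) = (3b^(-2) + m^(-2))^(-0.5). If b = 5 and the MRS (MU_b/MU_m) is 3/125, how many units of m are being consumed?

For CES with ρ = -2, MRS = (3/1)·(m/b)^3.
Setting (3/1)·(m/5)^3 = 3/125 gives (m/5)^3 = 1/125, so m/5 = 0.2 and m = 1.

m = 1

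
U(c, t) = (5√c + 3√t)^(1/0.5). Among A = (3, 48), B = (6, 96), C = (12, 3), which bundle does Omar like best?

Evaluate utility at each bundle:
U(A) = 867.000.
U(B) = 1734.000.
U(C) = 507.000.
Highest utility is B, so B ≻ A ≻ C.

Bundle B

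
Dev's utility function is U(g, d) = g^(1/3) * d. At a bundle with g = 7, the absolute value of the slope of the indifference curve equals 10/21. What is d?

MU_g = 1/3·g^(-2/3)·d and MU_d = g^(1/3).
MRS = MU_g/MU_d = (1/3)·d/g.
Substitute g = 7: MRS = d/21. Setting d/21 = 10/21 gives d = (10/21)·21 = 10.

d = 10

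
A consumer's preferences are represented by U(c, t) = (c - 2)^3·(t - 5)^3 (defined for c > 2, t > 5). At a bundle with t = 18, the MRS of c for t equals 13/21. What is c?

c = 23

MU_c = 3·(c−2)^2·(t−5)^3, MU_t = 3·(c−2)^3·(t−5)^2.
MRS = (t−5)/(c−2).
Substitute t = 18: MRS = 13/(c − 2). Setting this equal to 13/21 gives c − 2 = 13/(13/21) = 21, so c = 23.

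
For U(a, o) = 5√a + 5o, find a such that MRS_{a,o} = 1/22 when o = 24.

MU_a = 5/(2√a), MU_o = 5.
MRS = 5/(2√a) ÷ 5.
MRS depends only on a: 0.5/√a = 1/22 ⇒ √a = 0.5/(1/22) = 11 ⇒ a = 121.

a = 121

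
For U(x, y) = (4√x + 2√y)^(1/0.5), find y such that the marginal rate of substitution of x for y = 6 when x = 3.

For CES with ρ = 0.5, MRS = (4/2)·√(y/x).
Setting (4/2)·√(y/3) = 6 gives √(y/3) = 3, so y/3 = 9 and y = 27.

y = 27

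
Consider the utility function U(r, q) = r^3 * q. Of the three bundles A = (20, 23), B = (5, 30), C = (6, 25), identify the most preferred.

Evaluate utility at each bundle:
U(A) = 184000.
U(B) = 3750.
U(C) = 5400.
Highest utility is A, so A ≻ C ≻ B.

Bundle A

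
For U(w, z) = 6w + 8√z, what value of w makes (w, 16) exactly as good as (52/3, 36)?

U(52/3, 36) = 152.
Set U(w, 16) = 152 and solve.
With z = 16: √16 = 4, so 6w = 152 − 8·4 = 120 and w = 20.
Check: U(20, 16) = 152.

w = 20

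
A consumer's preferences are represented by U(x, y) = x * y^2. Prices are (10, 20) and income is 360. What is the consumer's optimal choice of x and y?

x* = 12, y* = 12

MU_x = y^2 and MU_y = 2·x·y.
MRS = MU_x/MU_y = (1/2)·y/x.
Tangency: set MRS = p_x/p_y = 10/20 = 0.5.
So (1/2)·y/x = 0.5, i.e. y = x.
Substitute into the budget 10·x + 20·y = 360: 30·x = 360, so x* = 12.
Then y* = 12.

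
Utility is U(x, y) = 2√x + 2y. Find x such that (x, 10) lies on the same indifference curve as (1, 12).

U(1, 12) = 26.
Set U(x, 10) = 26 and solve.
With y = 10: 2√x = 26 − 2·10 = 6, so √x = 3 and x = 9.
Check: U(9, 10) = 26.

x = 9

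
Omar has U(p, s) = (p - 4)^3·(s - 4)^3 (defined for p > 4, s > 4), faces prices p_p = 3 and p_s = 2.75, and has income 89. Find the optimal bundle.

p* = 15, s* = 16

MU_p = 3·(p−4)^2·(s−4)^3, MU_s = 3·(p−4)^3·(s−4)^2.
MRS = (s−4)/(p−4).
Tangency: set MRS = p_p/p_s = 3/2.75 = 12/11.
So (s − 4)/(p − 4) = 12/11, i.e. (s − 4) = (12/11)·(p − 4).
Rewrite the budget in excess-of-subsistence terms: 3·(p − 4) + 2.75·(s − 4) = 89 − 3·4 − 2.75·4 = 66.
Substituting, 6·(p − 4) = 66, so p − 4 = 11 and p* = 15.
Then s − 4 = (12/11)·11 = 12, so s* = 16.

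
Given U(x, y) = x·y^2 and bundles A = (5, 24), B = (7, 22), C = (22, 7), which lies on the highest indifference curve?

Bundle B

Evaluate utility at each bundle:
U(A) = 2880.
U(B) = 3388.
U(C) = 1078.
Highest utility is B, so B ≻ A ≻ C.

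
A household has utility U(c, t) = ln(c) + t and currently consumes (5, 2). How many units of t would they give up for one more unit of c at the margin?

MU_c = 1/c, MU_t = 1.
MRS = 1/c ÷ 1.
At (5, 2): MRS = 0.2.
That is, one extra unit of c is worth 0.2 units of t at the margin.

MRS = 0.2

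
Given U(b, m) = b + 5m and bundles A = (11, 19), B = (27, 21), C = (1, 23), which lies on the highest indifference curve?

Bundle B

Evaluate utility at each bundle:
U(A) = 106.
U(B) = 132.
U(C) = 116.
Highest utility is B, so B ≻ C ≻ A.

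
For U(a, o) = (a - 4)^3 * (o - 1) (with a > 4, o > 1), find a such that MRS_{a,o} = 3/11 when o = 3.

a = 26

MU_a = 3·(a−4)^2·(o−1), MU_o = (a−4)^3.
MRS = (3/1)·(o−1)/(a−4).
Substitute o = 3: MRS = 6/(a − 4). Setting this equal to 3/11 gives a − 4 = 6/(3/11) = 22, so a = 26.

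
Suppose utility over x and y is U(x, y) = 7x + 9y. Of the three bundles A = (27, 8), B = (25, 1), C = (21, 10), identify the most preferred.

Bundle A

Evaluate utility at each bundle:
U(A) = 261.
U(B) = 184.
U(C) = 237.
Highest utility is A, so A ≻ C ≻ B.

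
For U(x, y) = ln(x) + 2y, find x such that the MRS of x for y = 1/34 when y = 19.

MU_x = 1/x, MU_y = 2.
MRS = 1/x ÷ 2.
MRS depends only on x: 0.5/x = 1/34 ⇒ x = 0.5/(1/34) = 17.

x = 17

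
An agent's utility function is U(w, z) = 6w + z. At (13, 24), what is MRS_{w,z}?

MU_w = 6, MU_z = 1, so MRS = 6/1 = 6 at every bundle.
At (13, 24): MRS = 6.
The indifference curve has slope −6 at this bundle.

MRS = 6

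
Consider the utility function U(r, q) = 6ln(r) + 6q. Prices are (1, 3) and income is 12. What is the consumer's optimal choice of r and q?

r* = 3, q* = 3

MU_r = 6/r, MU_q = 6.
MRS = 6/r ÷ 6.
Tangency: set MRS = p_r/p_q = 1/3.
MRS depends only on r: 1/r = 1/3 ⇒ r* = 1/(1/3) = 3.
From the budget, 3·q = 12 − 1·3 = 9, so q* = 3.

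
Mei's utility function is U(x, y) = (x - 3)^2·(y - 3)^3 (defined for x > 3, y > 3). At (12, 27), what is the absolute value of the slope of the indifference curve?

MU_x = 2·(x−3)·(y−3)^3, MU_y = 3·(x−3)^2·(y−3)^2.
MRS = (2/3)·(y−3)/(x−3).
At (12, 27): MRS = 16/9.
So at (12, 27) the consumer would give up 16/9 units of y for one more unit of x.

MRS = 16/9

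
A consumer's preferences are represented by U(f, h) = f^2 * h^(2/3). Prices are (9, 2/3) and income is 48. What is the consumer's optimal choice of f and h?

f* = 4, h* = 18

MU_f = 2·f·h^(2/3) and MU_h = 2/3·f^2·h^(-1/3).
MRS = MU_f/MU_h = (3)·h/f.
Tangency: set MRS = p_f/p_h = 9/(2/3) = 13.5.
So (3)·h/f = 13.5, i.e. h = 4.5·f.
Substitute into the budget 9·f + (2/3)·h = 48: 12·f = 48, so f* = 4.
Then h* = 4.5·4 = 18.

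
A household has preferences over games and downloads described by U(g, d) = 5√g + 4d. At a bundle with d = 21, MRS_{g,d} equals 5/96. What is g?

MU_g = 5/(2√g), MU_d = 4.
MRS = 5/(2√g) ÷ 4.
MRS depends only on g: 0.625/√g = 5/96 ⇒ √g = 0.625/(5/96) = 12 ⇒ g = 144.

g = 144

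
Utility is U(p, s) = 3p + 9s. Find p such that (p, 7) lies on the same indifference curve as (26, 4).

p = 17

U(26, 4) = 114.
Set U(p, 7) = 114 and solve.
3p + 9·7 = 114 ⇒ 3p = 51 ⇒ p = 17.
Check: U(17, 7) = 114.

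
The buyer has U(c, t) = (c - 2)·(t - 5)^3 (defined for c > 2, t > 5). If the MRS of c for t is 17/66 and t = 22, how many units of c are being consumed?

c = 24

MU_c = (t−5)^3, MU_t = 3·(c−2)·(t−5)^2.
MRS = (1/3)·(t−5)/(c−2).
Substitute t = 22: MRS = (17/3)/(c − 2). Setting this equal to 17/66 gives c − 2 = (17/3)/(17/66) = 22, so c = 24.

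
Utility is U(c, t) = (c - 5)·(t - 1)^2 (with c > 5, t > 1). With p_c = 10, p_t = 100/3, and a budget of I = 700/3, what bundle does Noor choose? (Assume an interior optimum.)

MU_c = (t−1)^2, MU_t = 2·(c−5)·(t−1).
MRS = (1/2)·(t−1)/(c−5).
Tangency: set MRS = p_c/p_t = 10/(100/3) = 0.3.
So (1/2)·(t − 1)/(c − 5) = 0.3, i.e. (t − 1) = 0.6·(c − 5).
Rewrite the budget in excess-of-subsistence terms: 10·(c − 5) + (100/3)·(t − 1) = 700/3 − 10·5 − (100/3)·1 = 150.
Substituting, 30·(c − 5) = 150, so c − 5 = 5 and c* = 10.
Then t − 1 = 0.6·5 = 3, so t* = 4.

c* = 10, t* = 4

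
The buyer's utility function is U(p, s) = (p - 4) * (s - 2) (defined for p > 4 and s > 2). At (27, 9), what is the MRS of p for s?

MU_p = (s−2), MU_s = (p−4).
MRS = (s−2)/(p−4).
At (27, 9): MRS = 7/23.
So at (27, 9) the consumer would give up 7/23 units of s for one more unit of p.

MRS = 7/23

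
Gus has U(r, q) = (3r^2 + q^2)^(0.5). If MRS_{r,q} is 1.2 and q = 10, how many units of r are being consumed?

r = 4

For CES with ρ = 2, MRS = (3/1)·(q/r)^(-1).
Setting (3/1)·(10/r)^(-1) = 1.2 gives (10/r)^(-1) = 0.4, so 10/r = 2.5 and r = 4.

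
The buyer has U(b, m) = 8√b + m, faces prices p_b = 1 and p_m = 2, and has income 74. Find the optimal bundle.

b* = 64, m* = 5

MU_b = 8/(2√b), MU_m = 1.
MRS = 8/(2√b) ÷ 1.
Tangency: set MRS = p_b/p_m = 1/2 = 0.5.
MRS depends only on b: 4/√b = 0.5 ⇒ √b = 4/0.5 = 8 ⇒ b* = 64.
From the budget, 2·m = 74 − 1·64 = 10, so m* = 5.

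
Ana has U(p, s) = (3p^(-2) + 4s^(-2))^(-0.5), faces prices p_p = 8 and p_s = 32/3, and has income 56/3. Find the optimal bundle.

For CES with ρ = -2, MRS = (3/4)·(s/p)^3.
Tangency: set MRS = p_p/p_s = 8/(32/3) = 0.75.
So (s/p)^3 = 1; taking the cube root, s/p = 1, i.e. s = p.
Substitute into the budget 8·p + (32/3)·s = 56/3: (56/3)·p = 56/3, so p* = 1 and s* = 1.

p* = 1, s* = 1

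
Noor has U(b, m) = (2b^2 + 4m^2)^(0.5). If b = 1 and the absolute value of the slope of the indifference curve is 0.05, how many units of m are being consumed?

For CES with ρ = 2, MRS = (2/4)·(m/b)^(-1).
Setting (2/4)·(m/1)^(-1) = 0.05 gives (m/1)^(-1) = 0.1, so m/1 = 10 and m = 10.

m = 10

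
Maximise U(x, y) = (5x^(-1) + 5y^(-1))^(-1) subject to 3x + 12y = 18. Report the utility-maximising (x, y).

x* = 2, y* = 1

For CES with ρ = -1, MRS = (y/x)^2.
Tangency: set MRS = p_x/p_y = 3/12 = 0.25.
So (y/x)^2 = 0.25; taking the square root, y/x = 0.5, i.e. y = 0.5·x.
Substitute into the budget 3·x + 12·y = 18: 9·x = 18, so x* = 2 and y* = 0.5·2 = 1.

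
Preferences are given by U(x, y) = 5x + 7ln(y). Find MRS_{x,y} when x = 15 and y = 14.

MU_x = 5, MU_y = 7/y.
MRS = 5 ÷ (7/y).
At (15, 14): MRS = 10.
That is, one extra unit of x is worth 10 units of y at the margin.

MRS = 10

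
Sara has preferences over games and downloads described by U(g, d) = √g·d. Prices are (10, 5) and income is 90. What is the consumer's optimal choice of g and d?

MU_g = 0.5·g^(-0.5)·d and MU_d = √g.
MRS = MU_g/MU_d = (0.5)·d/g.
Tangency: set MRS = p_g/p_d = 10/5 = 2.
So (0.5)·d/g = 2, i.e. d = 4·g.
Substitute into the budget 10·g + 5·d = 90: 30·g = 90, so g* = 3.
Then d* = 4·3 = 12.

g* = 3, d* = 12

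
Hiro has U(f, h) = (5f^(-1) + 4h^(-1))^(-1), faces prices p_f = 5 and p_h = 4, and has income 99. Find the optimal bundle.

f* = 11, h* = 11

For CES with ρ = -1, MRS = (5/4)·(h/f)^2.
Tangency: set MRS = p_f/p_h = 5/4 = 1.25.
So (h/f)^2 = 1; taking the square root, h/f = 1, i.e. h = f.
Substitute into the budget 5·f + 4·h = 99: 9·f = 99, so f* = 11 and h* = 11.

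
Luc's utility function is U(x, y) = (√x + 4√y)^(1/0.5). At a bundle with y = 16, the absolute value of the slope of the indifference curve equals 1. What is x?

x = 1

For CES with ρ = 0.5, MRS = (1/4)·√(y/x).
Setting (1/4)·√(16/x) = 1 gives √(16/x) = 4, so 16/x = 16 and x = 1.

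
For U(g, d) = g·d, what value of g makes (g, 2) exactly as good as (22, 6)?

U(22, 6) = 132.
Set U(g, 2) = 132 and solve.
With d = 2: g = 132/2 = 66.
Check: U(66, 2) = 132.

g = 66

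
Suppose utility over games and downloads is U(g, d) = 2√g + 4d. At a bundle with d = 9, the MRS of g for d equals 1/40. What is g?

g = 100

MU_g = 2/(2√g), MU_d = 4.
MRS = 2/(2√g) ÷ 4.
MRS depends only on g: 0.25/√g = 1/40 ⇒ √g = 0.25/(1/40) = 10 ⇒ g = 100.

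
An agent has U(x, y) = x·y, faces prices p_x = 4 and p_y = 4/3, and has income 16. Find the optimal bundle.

x* = 2, y* = 6

MU_x = y and MU_y = x.
MRS = MU_x/MU_y = y/x.
Tangency: set MRS = p_x/p_y = 4/(4/3) = 3.
So y/x = 3, i.e. y = 3·x.
Substitute into the budget 4·x + (4/3)·y = 16: 8·x = 16, so x* = 2.
Then y* = 3·2 = 6.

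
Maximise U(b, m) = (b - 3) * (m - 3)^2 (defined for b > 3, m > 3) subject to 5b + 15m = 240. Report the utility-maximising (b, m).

b* = 15, m* = 11

MU_b = (m−3)^2, MU_m = 2·(b−3)·(m−3).
MRS = (1/2)·(m−3)/(b−3).
Tangency: set MRS = p_b/p_m = 5/15 = 1/3.
So (1/2)·(m − 3)/(b − 3) = 1/3, i.e. (m − 3) = (2/3)·(b − 3).
Rewrite the budget in excess-of-subsistence terms: 5·(b − 3) + 15·(m − 3) = 240 − 5·3 − 15·3 = 180.
Substituting, 15·(b − 3) = 180, so b − 3 = 12 and b* = 15.
Then m − 3 = (2/3)·12 = 8, so m* = 11.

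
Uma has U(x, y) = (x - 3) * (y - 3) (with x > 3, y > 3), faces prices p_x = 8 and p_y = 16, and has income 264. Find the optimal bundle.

MU_x = (y−3), MU_y = (x−3).
MRS = (y−3)/(x−3).
Tangency: set MRS = p_x/p_y = 8/16 = 0.5.
So (y − 3)/(x − 3) = 0.5, i.e. (y − 3) = 0.5·(x − 3).
Rewrite the budget in excess-of-subsistence terms: 8·(x − 3) + 16·(y − 3) = 264 − 8·3 − 16·3 = 192.
Substituting, 16·(x − 3) = 192, so x − 3 = 12 and x* = 15.
Then y − 3 = 0.5·12 = 6, so y* = 9.

x* = 15, y* = 9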